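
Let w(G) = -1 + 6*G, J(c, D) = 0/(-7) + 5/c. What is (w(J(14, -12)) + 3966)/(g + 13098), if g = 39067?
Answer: 5554/73031 ≈ 0.076050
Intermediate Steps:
J(c, D) = 5/c (J(c, D) = 0*(-1/7) + 5/c = 0 + 5/c = 5/c)
(w(J(14, -12)) + 3966)/(g + 13098) = ((-1 + 6*(5/14)) + 3966)/(39067 + 13098) = ((-1 + 6*(5*(1/14))) + 3966)/52165 = ((-1 + 6*(5/14)) + 3966)*(1/52165) = ((-1 + 15/7) + 3966)*(1/52165) = (8/7 + 3966)*(1/52165) = (27770/7)*(1/52165) = 5554/73031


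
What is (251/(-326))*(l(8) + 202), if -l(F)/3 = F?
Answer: -22339/163 ≈ -137.05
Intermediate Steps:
l(F) = -3*F
(251/(-326))*(l(8) + 202) = (251/(-326))*(-3*8 + 202) = (251*(-1/326))*(-24 + 202) = -251/326*178 = -22339/163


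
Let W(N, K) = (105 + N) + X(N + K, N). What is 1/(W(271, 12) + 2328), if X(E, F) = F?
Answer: 1/2975 ≈ 0.00033613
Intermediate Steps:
W(N, K) = 105 + 2*N (W(N, K) = (105 + N) + N = 105 + 2*N)
1/(W(271, 12) + 2328) = 1/((105 + 2*271) + 2328) = 1/((105 + 542) + 2328) = 1/(647 + 2328) = 1/2975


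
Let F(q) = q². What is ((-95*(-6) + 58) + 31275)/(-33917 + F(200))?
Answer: 31903/6083 ≈ 5.2446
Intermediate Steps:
((-95*(-6) + 58) + 31275)/(-33917 + F(200)) = ((-95*(-6) + 58) + 31275)/(-33917 + 200²) = ((570 + 58) + 31275)/(-33917 + 40000) = (628 + 31275)/6083 = 31903*(1/6083) = 31903/6083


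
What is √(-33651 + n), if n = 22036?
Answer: I*√11615 ≈ 107.77*I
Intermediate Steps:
√(-33651 + n) = √(-33651 + 22036) = √(-11615) = I*√11615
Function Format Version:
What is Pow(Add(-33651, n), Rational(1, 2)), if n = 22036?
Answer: Mul(I, Pow(11615, Rational(1, 2))) ≈ Mul(107.77, I)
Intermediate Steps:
Pow(Add(-33651, n), Rational(1, 2)) = Pow(Add(-33651, 22036), Rational(1, 2)) = Pow(-11615, Rational(1, 2)) = Mul(I, Pow(11615, Rational(1, 2)))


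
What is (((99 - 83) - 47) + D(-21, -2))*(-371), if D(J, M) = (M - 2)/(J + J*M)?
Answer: 34715/3 ≈ 11572.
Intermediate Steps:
D(J, M) = (-2 + M)/(J + J*M)
(((99 - 83) - 47) + D(-21, -2))*(-371) = (((99 - 83) - 47) + (-2 - 2)/((-21)*(1 - 2)))*(-371) = ((16 - 47) - 1/21*(-4)/(-1))*(-371) = (-31 - 1/21*(-1)*(-4))*(-371) = (-31 - 4/21)*(-371) = -655/21*(-371) = 34715/3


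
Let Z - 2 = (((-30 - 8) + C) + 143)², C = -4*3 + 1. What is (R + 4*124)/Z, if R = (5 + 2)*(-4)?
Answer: 26/491 ≈ 0.052953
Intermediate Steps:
R = -28 (R = 7*(-4) = -28)
C = -11 (C = -12 + 1 = -11)
Z = 8838 (Z = 2 + (((-30 - 8) - 11) + 143)² = 2 + ((-38 - 11) + 143)² = 2 + (-49 + 143)² = 2 + 94² = 2 + 8836 = 8838)
(R + 4*124)/Z = (-28 + 4*124)/8838 = (-28 + 496)*(1/8838) = 468*(1/8838) = 26/491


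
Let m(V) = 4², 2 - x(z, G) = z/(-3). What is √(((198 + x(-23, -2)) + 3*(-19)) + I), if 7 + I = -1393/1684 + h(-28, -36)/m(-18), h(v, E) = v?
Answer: √200602290/1263 ≈ 11.214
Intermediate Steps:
x(z, G) = 2 + z/3 (x(z, G) = 2 - z/(-3) = 2 - z*(-1)/3 = 2 - (-1)*z/3 = 2 + z/3)
m(V) = 16
I = -4032/421 (I = -7 + (-1393/1684 - 28/16) = -7 + (-1393*1/1684 - 28*1/16) = -7 + (-1393/1684 - 7/4) = -7 - 1085/421 = -4032/421 ≈ -9.5772)
√(((198 + x(-23, -2)) + 3*(-19)) + I) = √(((198 + (2 + (⅓)*(-23))) + 3*(-19)) - 4032/421) = √(((198 + (2 - 23/3)) - 57) - 4032/421) = √(((198 - 17/3) - 57) - 4032/421) = √((577/3 - 57) - 4032/421) = √(406/3 - 4032/421) = √(158830/1263) = √200602290/1263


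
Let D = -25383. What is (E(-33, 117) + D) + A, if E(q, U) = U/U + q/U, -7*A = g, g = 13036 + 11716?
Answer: -1127813/39 ≈ -28918.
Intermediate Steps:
g = 24752
A = -3536 (A = -⅐*24752 = -3536)
E(q, U) = 1 + q/U
(E(-33, 117) + D) + A = ((117 - 33)/117 - 25383) - 3536 = ((1/117)*84 - 25383) - 3536 = (28/39 - 25383) - 3536 = -989909/39 - 3536 = -1127813/39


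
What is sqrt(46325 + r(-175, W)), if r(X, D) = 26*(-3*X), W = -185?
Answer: 5*sqrt(2399) ≈ 244.90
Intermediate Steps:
r(X, D) = -78*X
sqrt(46325 + r(-175, W)) = sqrt(46325 - 78*(-175)) = sqrt(46325 + 13650) = sqrt(59975) = 5*sqrt(2399)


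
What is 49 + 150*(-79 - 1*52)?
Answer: -19601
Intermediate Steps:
49 + 150*(-79 - 1*52) = 49 + 150*(-79 - 52) = 49 + 150*(-131) = 49 - 19650 = -19601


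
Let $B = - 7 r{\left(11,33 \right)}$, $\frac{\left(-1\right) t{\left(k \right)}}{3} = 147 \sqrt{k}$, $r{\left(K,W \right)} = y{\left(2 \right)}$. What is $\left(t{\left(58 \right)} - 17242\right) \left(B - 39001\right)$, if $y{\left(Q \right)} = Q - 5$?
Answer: $672093160 + 17190180 \sqrt{58} \approx 8.0301 \cdot 10^{8}$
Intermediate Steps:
$y{\left(Q \right)} = -5 + Q$
$r{\left(K,W \right)} = -3$ ($r{\left(K,W \right)} = -5 + 2 = -3$)
$t{\left(k \right)} = - 441 \sqrt{k}$ ($t{\left(k \right)} = - 3 \cdot 147 \sqrt{k} = - 441 \sqrt{k}$)
$B = 21$ ($B = \left(-7\right) \left(-3\right) = 21$)
$\left(t{\left(58 \right)} - 17242\right) \left(B - 39001\right) = \left(- 441 \sqrt{58} - 17242\right) \left(21 - 39001\right) = \left(-17242 - 441 \sqrt{58}\right) \left(-38980\right) = 672093160 + 17190180 \sqrt{58}$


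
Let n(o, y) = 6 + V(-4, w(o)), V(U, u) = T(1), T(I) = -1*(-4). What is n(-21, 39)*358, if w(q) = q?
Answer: 3580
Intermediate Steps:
T(I) = 4
V(U, u) = 4
n(o, y) = 10 (n(o, y) = 6 + 4 = 10)
n(-21, 39)*358 = 10*358 = 3580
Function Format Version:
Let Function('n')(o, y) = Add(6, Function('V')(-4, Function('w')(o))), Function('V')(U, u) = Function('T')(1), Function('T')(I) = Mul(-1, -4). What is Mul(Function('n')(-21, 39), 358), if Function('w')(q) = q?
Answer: 3580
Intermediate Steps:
Function('T')(I) = 4
Function('V')(U, u) = 4
Function('n')(o, y) = 10 (Function('n')(o, y) = Add(6, 4) = 10)
Mul(Function('n')(-21, 39), 358) = Mul(10, 358) = 3580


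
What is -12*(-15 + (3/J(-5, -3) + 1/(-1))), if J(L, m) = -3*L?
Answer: 948/5 ≈ 189.60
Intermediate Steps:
-12*(-15 + (3/J(-5, -3) + 1/(-1))) = -12*(-15 + (3/((-3*(-5))) + 1/(-1))) = -12*(-15 + (3/15 + 1*(-1))) = -12*(-15 + (3*(1/15) - 1)) = -12*(-15 + (⅕ - 1)) = -12*(-15 - ⅘) = -12*(-79/5) = 948/5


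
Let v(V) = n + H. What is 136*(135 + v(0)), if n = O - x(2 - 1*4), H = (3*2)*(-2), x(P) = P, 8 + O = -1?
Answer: 15776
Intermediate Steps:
O = -9 (O = -8 - 1 = -9)
H = -12 (H = 6*(-2) = -12)
n = -7 (n = -9 - (2 - 1*4) = -9 - (2 - 4) = -9 - 1*(-2) = -9 + 2 = -7)
v(V) = -19 (v(V) = -7 - 12 = -19)
136*(135 + v(0)) = 136*(135 - 19) = 136*116 = 15776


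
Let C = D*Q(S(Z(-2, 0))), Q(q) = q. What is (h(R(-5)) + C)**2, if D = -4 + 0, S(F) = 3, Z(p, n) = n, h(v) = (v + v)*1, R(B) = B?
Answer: 484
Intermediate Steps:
h(v) = 2*v (h(v) = (2*v)*1 = 2*v)
D = -4
C = -12 (C = -4*3 = -12)
(h(R(-5)) + C)**2 = (2*(-5) - 12)**2 = (-10 - 12)**2 = (-22)**2 = 484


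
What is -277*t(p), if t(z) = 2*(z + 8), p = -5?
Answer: -1662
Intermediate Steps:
t(z) = 16 + 2*z (t(z) = 2*(8 + z) = 16 + 2*z)
-277*t(p) = -277*(16 + 2*(-5)) = -277*(16 - 10) = -277*6 = -1662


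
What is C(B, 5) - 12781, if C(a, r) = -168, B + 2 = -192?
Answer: -12949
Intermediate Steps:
B = -194 (B = -2 - 192 = -194)
C(B, 5) - 12781 = -168 - 12781 = -12949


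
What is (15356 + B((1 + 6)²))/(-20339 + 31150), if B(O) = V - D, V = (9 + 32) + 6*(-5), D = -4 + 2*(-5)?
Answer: 15381/10811 ≈ 1.4227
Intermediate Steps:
D = -14 (D = -4 - 10 = -14)
V = 11 (V = 41 - 30 = 11)
B(O) = 25 (B(O) = 11 - 1*(-14) = 11 + 14 = 25)
(15356 + B((1 + 6)²))/(-20339 + 31150) = (15356 + 25)/(-20339 + 31150) = 15381/10811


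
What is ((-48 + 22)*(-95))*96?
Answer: 237120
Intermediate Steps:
((-48 + 22)*(-95))*96 = -26*(-95)*96 = 2470*96 = 237120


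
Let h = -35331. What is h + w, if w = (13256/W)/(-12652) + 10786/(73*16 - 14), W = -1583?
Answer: -102046223283048/2889055733 ≈ -35322.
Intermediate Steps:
w = 27004819575/2889055733 (w = (13256/(-1583))/(-12652) + 10786/(73*16 - 14) = (13256*(-1/1583))*(-1/12652) + 10786/(1168 - 14) = -13256/1583*(-1/12652) + 10786/1154 = 3314/5007029 + 10786*(1/1154) = 3314/5007029 + 5393/577 = 27004819575/2889055733 ≈ 9.3473)
h + w = -35331 + 27004819575/2889055733 = -102046223283048/2889055733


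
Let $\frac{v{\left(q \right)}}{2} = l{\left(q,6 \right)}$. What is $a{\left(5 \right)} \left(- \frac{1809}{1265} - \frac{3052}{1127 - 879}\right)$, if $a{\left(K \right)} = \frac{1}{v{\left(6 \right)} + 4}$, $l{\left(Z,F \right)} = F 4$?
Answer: $- \frac{1077353}{4078360} \approx -0.26416$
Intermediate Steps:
$l{\left(Z,F \right)} = 4 F$
$v{\left(q \right)} = 48$ ($v{\left(q \right)} = 2 \cdot 4 \cdot 6 = 2 \cdot 24 = 48$)
$a{\left(K \right)} = \frac{1}{52}$ ($a{\left(K \right)} = \frac{1}{48 + 4} = \frac{1}{52}$)
$a{\left(5 \right)} \left(- \frac{1809}{1265} - \frac{3052}{1127 - 879}\right) = \frac{- \frac{1809}{1265} - \frac{3052}{1127 - 879}}{52} = \frac{\left(-1809\right) \frac{1}{1265} - \frac{3052}{1127 - 879}}{52} = \frac{- \frac{1809}{1265} - \frac{3052}{248}}{52} = \frac{- \frac{1809}{1265} - \frac{763}{62}}{52} = \frac{1}{52} \left(- \frac{1077353}{78430}\right) = - \frac{1077353}{4078360}$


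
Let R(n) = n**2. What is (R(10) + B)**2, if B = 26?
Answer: 15876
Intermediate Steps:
(R(10) + B)**2 = (10**2 + 26)**2 = (100 + 26)**2 = 126**2 = 15876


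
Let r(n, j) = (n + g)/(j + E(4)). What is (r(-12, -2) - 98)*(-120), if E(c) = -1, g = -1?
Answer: 11240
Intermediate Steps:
r(n, j) = (-1 + n)/(-1 + j) (r(n, j) = (n - 1)/(j - 1) = (-1 + n)/(-1 + j))
(r(-12, -2) - 98)*(-120) = ((-1 - 12)/(-1 - 2) - 98)*(-120) = (-13/(-3) - 98)*(-120) = (-⅓*(-13) - 98)*(-120) = (13/3 - 98)*(-120) = -281/3*(-120) = 11240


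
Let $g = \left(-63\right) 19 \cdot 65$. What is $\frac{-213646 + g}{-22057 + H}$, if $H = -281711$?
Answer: $\frac{291451}{303768} \approx 0.95945$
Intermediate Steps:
$g = -77805$ ($g = \left(-1197\right) 65 = -77805$)
$\frac{-213646 + g}{-22057 + H} = \frac{-213646 - 77805}{-22057 - 281711} = - \frac{291451}{-303768} = \left(-291451\right) \left(- \frac{1}{303768}\right) = \frac{291451}{303768}$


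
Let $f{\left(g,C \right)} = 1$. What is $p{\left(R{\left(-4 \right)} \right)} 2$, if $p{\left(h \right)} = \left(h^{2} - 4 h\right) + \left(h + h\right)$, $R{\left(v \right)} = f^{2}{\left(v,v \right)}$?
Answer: $-2$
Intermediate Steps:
$R{\left(v \right)} = 1$ ($R{\left(v \right)} = 1^{2} = 1$)
$p{\left(h \right)} = h^{2} - 2 h$ ($p{\left(h \right)} = \left(h^{2} - 4 h\right) + 2 h = h^{2} - 2 h$)
$p{\left(R{\left(-4 \right)} \right)} 2 = 1 \left(-2 + 1\right) 2 = 1 \left(-1\right) 2 = \left(-1\right) 2 = -2$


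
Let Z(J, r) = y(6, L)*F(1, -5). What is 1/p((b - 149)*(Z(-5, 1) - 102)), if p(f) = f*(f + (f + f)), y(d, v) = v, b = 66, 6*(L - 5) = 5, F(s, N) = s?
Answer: 12/2293547881 ≈ 5.2321e-9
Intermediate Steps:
L = 35/6 (L = 5 + (⅙)*5 = 5 + ⅚ = 35/6 ≈ 5.8333)
Z(J, r) = 35/6 (Z(J, r) = (35/6)*1 = 35/6)
p(f) = 3*f² (p(f) = f*(f + 2*f) = f*(3*f) = 3*f²)
1/p((b - 149)*(Z(-5, 1) - 102)) = 1/(3*((66 - 149)*(35/6 - 102))²) = 1/(3*(-83*(-577/6))²) = 1/(3*(47891/6)²) = 1/(3*(2293547881/36)) = 1/(2293547881/12) = 12/2293547881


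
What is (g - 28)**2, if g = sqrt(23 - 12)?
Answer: (28 - sqrt(11))**2 ≈ 609.27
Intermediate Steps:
g = sqrt(11) ≈ 3.3166
(g - 28)**2 = (sqrt(11) - 28)**2 = (-28 + sqrt(11))**2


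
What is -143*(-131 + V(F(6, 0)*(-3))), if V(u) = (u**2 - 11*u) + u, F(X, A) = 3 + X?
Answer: -124124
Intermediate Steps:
V(u) = u**2 - 10*u
-143*(-131 + V(F(6, 0)*(-3))) = -143*(-131 + ((3 + 6)*(-3))*(-10 + (3 + 6)*(-3))) = -143*(-131 + (9*(-3))*(-10 + 9*(-3))) = -143*(-131 - 27*(-10 - 27)) = -143*(-131 - 27*(-37)) = -143*(-131 + 999) = -143*868 = -124124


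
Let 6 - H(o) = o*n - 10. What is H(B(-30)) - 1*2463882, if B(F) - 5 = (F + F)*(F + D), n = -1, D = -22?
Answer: -2460741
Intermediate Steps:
B(F) = 5 + 2*F*(-22 + F) (B(F) = 5 + (F + F)*(F - 22) = 5 + (2*F)*(-22 + F) = 5 + 2*F*(-22 + F))
H(o) = 16 + o (H(o) = 6 - (o*(-1) - 10) = 6 - (-o - 10) = 6 - (-10 - o) = 6 + (10 + o) = 16 + o)
H(B(-30)) - 1*2463882 = (16 + (5 - 44*(-30) + 2*(-30)²)) - 1*2463882 = (16 + (5 + 1320 + 2*900)) - 2463882 = (16 + (5 + 1320 + 1800)) - 2463882 = (16 + 3125) - 2463882 = 3141 - 2463882 = -2460741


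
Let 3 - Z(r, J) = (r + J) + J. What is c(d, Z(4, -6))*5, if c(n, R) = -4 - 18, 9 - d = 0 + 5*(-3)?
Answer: -110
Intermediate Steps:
d = 24 (d = 9 - (0 + 5*(-3)) = 9 - (0 - 15) = 9 - 1*(-15) = 9 + 15 = 24)
Z(r, J) = 3 - r - 2*J (Z(r, J) = 3 - ((r + J) + J) = 3 - ((J + r) + J) = 3 - (r + 2*J) = 3 + (-r - 2*J) = 3 - r - 2*J)
c(n, R) = -22
c(d, Z(4, -6))*5 = -22*5 = -110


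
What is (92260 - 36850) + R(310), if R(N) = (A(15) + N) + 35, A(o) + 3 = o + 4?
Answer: 55771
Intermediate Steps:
A(o) = 1 + o (A(o) = -3 + (o + 4) = -3 + (4 + o) = 1 + o)
R(N) = 51 + N (R(N) = ((1 + 15) + N) + 35 = (16 + N) + 35 = 51 + N)
(92260 - 36850) + R(310) = (92260 - 36850) + (51 + 310) = 55410 + 361 = 55771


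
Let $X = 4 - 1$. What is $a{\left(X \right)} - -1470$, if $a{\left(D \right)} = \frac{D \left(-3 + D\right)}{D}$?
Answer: $1470$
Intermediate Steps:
$X = 3$ ($X = 4 - 1 = 3$)
$a{\left(D \right)} = -3 + D$
$a{\left(X \right)} - -1470 = \left(-3 + 3\right) - -1470 = 0 + 1470 = 1470$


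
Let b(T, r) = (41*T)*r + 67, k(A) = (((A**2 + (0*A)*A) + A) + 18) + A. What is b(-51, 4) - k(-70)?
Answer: -13075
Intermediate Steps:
k(A) = 18 + A**2 + 2*A (k(A) = (((A**2 + 0*A) + A) + 18) + A = (((A**2 + 0) + A) + 18) + A = ((A**2 + A) + 18) + A = ((A + A**2) + 18) + A = (18 + A + A**2) + A = 18 + A**2 + 2*A)
b(T, r) = 67 + 41*T*r (b(T, r) = 41*T*r + 67 = 67 + 41*T*r)
b(-51, 4) - k(-70) = (67 + 41*(-51)*4) - (18 + (-70)**2 + 2*(-70)) = (67 - 8364) - (18 + 4900 - 140) = -8297 - 1*4778 = -8297 - 4778 = -13075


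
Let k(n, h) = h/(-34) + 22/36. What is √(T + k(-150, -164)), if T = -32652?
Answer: I*√339654866/102 ≈ 180.68*I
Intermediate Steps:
k(n, h) = 11/18 - h/34 (k(n, h) = h*(-1/34) + 22*(1/36) = -h/34 + 11/18 = 11/18 - h/34)
√(T + k(-150, -164)) = √(-32652 + (11/18 - 1/34*(-164))) = √(-32652 + (11/18 + 82/17)) = √(-32652 + 1663/306) = √(-9989849/306) = I*√339654866/102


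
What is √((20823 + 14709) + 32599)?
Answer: √68131 ≈ 261.02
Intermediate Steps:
√((20823 + 14709) + 32599) = √(35532 + 32599) = √68131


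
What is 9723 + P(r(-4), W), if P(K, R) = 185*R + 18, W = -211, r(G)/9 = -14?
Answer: -29294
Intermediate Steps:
r(G) = -126 (r(G) = 9*(-14) = -126)
P(K, R) = 18 + 185*R
9723 + P(r(-4), W) = 9723 + (18 + 185*(-211)) = 9723 + (18 - 39035) = 9723 - 39017 = -29294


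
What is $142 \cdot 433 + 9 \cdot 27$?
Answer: $61729$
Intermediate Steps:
$142 \cdot 433 + 9 \cdot 27 = 61486 + 243 = 61729$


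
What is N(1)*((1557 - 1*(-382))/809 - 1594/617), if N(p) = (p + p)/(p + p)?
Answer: -93183/499153 ≈ -0.18668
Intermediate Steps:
N(p) = 1 (N(p) = (2*p)/((2*p)) = (2*p)*(1/(2*p)) = 1)
N(1)*((1557 - 1*(-382))/809 - 1594/617) = 1*((1557 - 1*(-382))/809 - 1594/617) = 1*((1557 + 382)*(1/809) - 1594*1/617) = 1*(1939*(1/809) - 1594/617) = 1*(1939/809 - 1594/617) = 1*(-93183/499153) = -93183/499153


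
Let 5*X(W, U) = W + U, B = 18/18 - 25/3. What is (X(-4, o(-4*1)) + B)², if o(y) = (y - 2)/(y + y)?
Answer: 229441/3600 ≈ 63.734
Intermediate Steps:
B = -22/3 (B = 18*(1/18) - 25*⅓ = 1 - 25/3 = -22/3 ≈ -7.3333)
o(y) = (-2 + y)/(2*y) (o(y) = (-2 + y)/((2*y)) = (-2 + y)*(1/(2*y)) = (-2 + y)/(2*y))
X(W, U) = U/5 + W/5 (X(W, U) = (W + U)/5 = (U + W)/5 = U/5 + W/5)
(X(-4, o(-4*1)) + B)² = ((((-2 - 4*1)/(2*((-4*1))))/5 + (⅕)*(-4)) - 22/3)² = ((((½)*(-2 - 4)/(-4))/5 - ⅘) - 22/3)² = ((((½)*(-¼)*(-6))/5 - ⅘) - 22/3)² = (((⅕)*(¾) - ⅘) - 22/3)² = ((3/20 - ⅘) - 22/3)² = (-13/20 - 22/3)² = (-479/60)² = 229441/3600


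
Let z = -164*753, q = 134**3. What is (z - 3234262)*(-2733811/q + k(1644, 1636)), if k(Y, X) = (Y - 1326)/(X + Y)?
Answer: 430304517439813/123312830 ≈ 3.4895e+6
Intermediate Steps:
q = 2406104
z = -123492
k(Y, X) = (-1326 + Y)/(X + Y)
(z - 3234262)*(-2733811/q + k(1644, 1636)) = (-123492 - 3234262)*(-2733811/2406104 + (-1326 + 1644)/(1636 + 1644)) = -3357754*(-2733811*1/2406104 + 318/3280) = -3357754*(-2733811/2406104 + (1/3280)*318) = -3357754*(-2733811/2406104 + 159/1640) = -3357754*(-256304969/246625660) = 430304517439813/123312830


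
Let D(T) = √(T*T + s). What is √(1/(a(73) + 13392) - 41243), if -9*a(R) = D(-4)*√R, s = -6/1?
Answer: √(-4970936295 + 41243*√730)/√(120528 - √730) ≈ 203.08*I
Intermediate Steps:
s = -6 (s = -6*1 = -6)
D(T) = √(-6 + T²) (D(T) = √(T*T - 6) = √(T² - 6) = √(-6 + T²))
a(R) = -√10*√R/9 (a(R) = -√(-6 + (-4)²)*√R/9 = -√(-6 + 16)*√R/9 = -√10*√R/9)
√(1/(a(73) + 13392) - 41243) = √(1/(-√10*√73/9 + 13392) - 41243) = √(1/(-√730/9 + 13392) - 41243) = √(1/(13392 - √730/9) - 41243) = √(-41243 + 1/(13392 - √730/9))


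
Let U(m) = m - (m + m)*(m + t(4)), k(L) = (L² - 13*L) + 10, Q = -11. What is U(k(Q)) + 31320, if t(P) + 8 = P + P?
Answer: -118558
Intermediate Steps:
t(P) = -8 + 2*P (t(P) = -8 + (P + P) = -8 + 2*P)
k(L) = 10 + L² - 13*L
U(m) = m - 2*m² (U(m) = m - (m + m)*(m + (-8 + 2*4)) = m - 2*m*(m + (-8 + 8)) = m - 2*m*(m + 0) = m - 2*m*m = m - 2*m²)
U(k(Q)) + 31320 = (10 + (-11)² - 13*(-11))*(1 - 2*(10 + (-11)² - 13*(-11))) + 31320 = (10 + 121 + 143)*(1 - 2*(10 + 121 + 143)) + 31320 = 274*(1 - 2*274) + 31320 = 274*(1 - 548) + 31320 = 274*(-547) + 31320 = -149878 + 31320 = -118558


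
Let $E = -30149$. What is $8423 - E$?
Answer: $38572$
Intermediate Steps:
$8423 - E = 8423 - -30149 = 8423 + 30149 = 38572$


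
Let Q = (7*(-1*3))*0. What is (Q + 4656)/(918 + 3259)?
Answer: 4656/4177 ≈ 1.1147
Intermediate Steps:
Q = 0 (Q = (7*(-3))*0 = -21*0 = 0)
(Q + 4656)/(918 + 3259) = (0 + 4656)/(918 + 3259) = 4656/4177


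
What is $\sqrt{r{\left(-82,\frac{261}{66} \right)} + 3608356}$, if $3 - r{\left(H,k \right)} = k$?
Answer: $\frac{\sqrt{1746443842}}{22} \approx 1899.6$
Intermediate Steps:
$r{\left(H,k \right)} = 3 - k$
$\sqrt{r{\left(-82,\frac{261}{66} \right)} + 3608356} = \sqrt{\left(3 - \frac{261}{66}\right) + 3608356} = \sqrt{\left(3 - 261 \cdot \frac{1}{66}\right) + 3608356} = \sqrt{\left(3 - \frac{87}{22}\right) + 3608356} = \sqrt{- \frac{21}{22} + 3608356} = \sqrt{\frac{79383811}{22}} = \frac{\sqrt{1746443842}}{22}$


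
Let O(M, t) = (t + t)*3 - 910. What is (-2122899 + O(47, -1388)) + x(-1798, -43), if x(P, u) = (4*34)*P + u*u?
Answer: -2374816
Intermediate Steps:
O(M, t) = -910 + 6*t (O(M, t) = (2*t)*3 - 910 = 6*t - 910 = -910 + 6*t)
x(P, u) = u² + 136*P (x(P, u) = 136*P + u² = u² + 136*P)
(-2122899 + O(47, -1388)) + x(-1798, -43) = (-2122899 + (-910 + 6*(-1388))) + ((-43)² + 136*(-1798)) = (-2122899 + (-910 - 8328)) + (1849 - 244528) = (-2122899 - 9238) - 242679 = -2132137 - 242679 = -2374816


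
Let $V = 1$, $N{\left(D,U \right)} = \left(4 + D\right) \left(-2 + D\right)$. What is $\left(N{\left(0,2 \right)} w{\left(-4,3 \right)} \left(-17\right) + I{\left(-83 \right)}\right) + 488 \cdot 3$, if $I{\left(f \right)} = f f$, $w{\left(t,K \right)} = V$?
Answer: $8489$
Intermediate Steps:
$N{\left(D,U \right)} = \left(-2 + D\right) \left(4 + D\right)$
$w{\left(t,K \right)} = 1$
$I{\left(f \right)} = f^{2}$
$\left(N{\left(0,2 \right)} w{\left(-4,3 \right)} \left(-17\right) + I{\left(-83 \right)}\right) + 488 \cdot 3 = \left(\left(-8 + 0^{2} + 2 \cdot 0\right) 1 \left(-17\right) + \left(-83\right)^{2}\right) + 488 \cdot 3 = \left(\left(-8 + 0 + 0\right) 1 \left(-17\right) + 6889\right) + 1464 = \left(\left(-8\right) 1 \left(-17\right) + 6889\right) + 1464 = \left(\left(-8\right) \left(-17\right) + 6889\right) + 1464 = \left(136 + 6889\right) + 1464 = 7025 + 1464 = 8489$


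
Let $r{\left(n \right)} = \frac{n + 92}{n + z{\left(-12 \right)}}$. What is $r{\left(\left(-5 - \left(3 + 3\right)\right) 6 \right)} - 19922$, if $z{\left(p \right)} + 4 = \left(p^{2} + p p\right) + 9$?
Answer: $- \frac{4522268}{227} \approx -19922.0$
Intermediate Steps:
$z{\left(p \right)} = 5 + 2 p^{2}$ ($z{\left(p \right)} = -4 + \left(\left(p^{2} + p p\right) + 9\right) = -4 + \left(\left(p^{2} + p^{2}\right) + 9\right) = -4 + \left(2 p^{2} + 9\right) = -4 + \left(9 + 2 p^{2}\right) = 5 + 2 p^{2}$)
$r{\left(n \right)} = \frac{92 + n}{293 + n}$ ($r{\left(n \right)} = \frac{n + 92}{n + \left(5 + 2 \left(-12\right)^{2}\right)} = \frac{92 + n}{n + \left(5 + 2 \cdot 144\right)} = \frac{92 + n}{n + \left(5 + 288\right)} = \frac{92 + n}{n + 293} = \frac{92 + n}{293 + n}$)
$r{\left(\left(-5 - \left(3 + 3\right)\right) 6 \right)} - 19922 = \frac{92 + \left(-5 - \left(3 + 3\right)\right) 6}{293 + \left(-5 - \left(3 + 3\right)\right) 6} - 19922 = \frac{92 + \left(-5 - 6\right) 6}{293 + \left(-5 - 6\right) 6} - 19922 = \frac{92 - 66}{293 - 66} - 19922 = \frac{1}{227} \cdot 26 - 19922 = \frac{26}{227} - 19922 = - \frac{4522268}{227}$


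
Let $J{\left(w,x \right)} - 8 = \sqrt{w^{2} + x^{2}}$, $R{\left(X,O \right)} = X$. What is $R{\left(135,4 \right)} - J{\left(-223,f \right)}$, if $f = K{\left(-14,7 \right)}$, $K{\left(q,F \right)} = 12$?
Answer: $127 - \sqrt{49873} \approx -96.323$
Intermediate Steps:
$f = 12$
$J{\left(w,x \right)} = 8 + \sqrt{w^{2} + x^{2}}$
$R{\left(135,4 \right)} - J{\left(-223,f \right)} = 135 - \left(8 + \sqrt{\left(-223\right)^{2} + 12^{2}}\right) = 135 - \left(8 + \sqrt{49729 + 144}\right) = 135 - \left(8 + \sqrt{49873}\right) = 127 - \sqrt{49873}$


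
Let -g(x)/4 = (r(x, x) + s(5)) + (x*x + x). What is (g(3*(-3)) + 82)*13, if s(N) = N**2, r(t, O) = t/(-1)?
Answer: -4446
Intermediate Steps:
r(t, O) = -t (r(t, O) = t*(-1) = -t)
g(x) = -100 - 4*x**2 (g(x) = -4*((-x + 5**2) + (x*x + x)) = -4*((-x + 25) + (x**2 + x)) = -4*((25 - x) + (x + x**2)) = -4*(25 + x**2) = -100 - 4*x**2)
(g(3*(-3)) + 82)*13 = ((-100 - 4*(3*(-3))**2) + 82)*13 = ((-100 - 4*(-9)**2) + 82)*13 = ((-100 - 4*81) + 82)*13 = ((-100 - 324) + 82)*13 = (-424 + 82)*13 = -342*13 = -4446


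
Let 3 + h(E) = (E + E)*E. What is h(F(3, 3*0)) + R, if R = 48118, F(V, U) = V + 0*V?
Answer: 48133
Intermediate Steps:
F(V, U) = V (F(V, U) = V + 0 = V)
h(E) = -3 + 2*E² (h(E) = -3 + (E + E)*E = -3 + (2*E)*E = -3 + 2*E²)
h(F(3, 3*0)) + R = (-3 + 2*3²) + 48118 = (-3 + 2*9) + 48118 = (-3 + 18) + 48118 = 15 + 48118 = 48133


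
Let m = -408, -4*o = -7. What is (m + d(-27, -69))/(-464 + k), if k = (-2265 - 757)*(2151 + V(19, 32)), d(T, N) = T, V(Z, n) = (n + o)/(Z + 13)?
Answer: 27840/416254289 ≈ 6.6882e-5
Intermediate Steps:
o = 7/4 (o = -¼*(-7) = 7/4 ≈ 1.7500)
V(Z, n) = (7/4 + n)/(13 + Z) (V(Z, n) = (n + 7/4)/(Z + 13) = (7/4 + n)/(13 + Z))
k = -416224593/64 (k = (-2265 - 757)*(2151 + (7/4 + 32)/(13 + 19)) = -3022*(2151 + (135/4)/32) = -3022*(2151 + (1/32)*(135/4)) = -3022*(2151 + 135/128) = -3022*275463/128 = -416224593/64 ≈ -6.5035e+6)
(m + d(-27, -69))/(-464 + k) = (-408 - 27)/(-464 - 416224593/64) = -435/(-416254289/64) = -435*(-64/416254289) = 27840/416254289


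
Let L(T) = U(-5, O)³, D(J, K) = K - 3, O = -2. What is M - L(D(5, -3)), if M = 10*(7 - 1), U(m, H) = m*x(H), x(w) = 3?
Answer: 3435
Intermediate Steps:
U(m, H) = 3*m (U(m, H) = m*3 = 3*m)
D(J, K) = -3 + K
M = 60 (M = 10*6 = 60)
L(T) = -3375 (L(T) = (3*(-5))³ = (-15)³ = -3375)
M - L(D(5, -3)) = 60 - 1*(-3375) = 60 + 3375 = 3435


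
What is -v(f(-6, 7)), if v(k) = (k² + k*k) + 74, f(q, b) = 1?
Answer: -76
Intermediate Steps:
v(k) = 74 + 2*k² (v(k) = (k² + k²) + 74 = 2*k² + 74 = 74 + 2*k²)
-v(f(-6, 7)) = -(74 + 2*1²) = -(74 + 2*1) = -(74 + 2) = -1*76 = -76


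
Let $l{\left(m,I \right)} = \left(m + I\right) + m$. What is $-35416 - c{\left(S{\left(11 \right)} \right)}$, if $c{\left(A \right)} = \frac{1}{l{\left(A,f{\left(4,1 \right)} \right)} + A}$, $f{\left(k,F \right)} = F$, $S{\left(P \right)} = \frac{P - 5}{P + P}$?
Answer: $- \frac{708331}{20} \approx -35417.0$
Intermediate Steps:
$S{\left(P \right)} = \frac{-5 + P}{2 P}$
$l{\left(m,I \right)} = I + 2 m$ ($l{\left(m,I \right)} = \left(I + m\right) + m = I + 2 m$)
$c{\left(A \right)} = \frac{1}{1 + 3 A}$ ($c{\left(A \right)} = \frac{1}{\left(1 + 2 A\right) + A} = \frac{1}{1 + 3 A}$)
$-35416 - c{\left(S{\left(11 \right)} \right)} = -35416 - \frac{1}{1 + 3 \frac{-5 + 11}{2 \cdot 11}} = -35416 - \frac{1}{1 + 3 \cdot \frac{1}{2} \cdot \frac{1}{11} \cdot 6} = -35416 - \frac{1}{1 + 3 \cdot \frac{3}{11}} = -35416 - \frac{1}{1 + \frac{9}{11}} = -35416 - \frac{1}{\frac{20}{11}} = -35416 - \frac{11}{20} = - \frac{708331}{20}$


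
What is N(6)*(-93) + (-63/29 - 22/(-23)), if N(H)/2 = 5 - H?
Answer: 123251/667 ≈ 184.78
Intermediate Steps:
N(H) = 10 - 2*H (N(H) = 2*(5 - H) = 10 - 2*H)
N(6)*(-93) + (-63/29 - 22/(-23)) = (10 - 2*6)*(-93) + (-63/29 - 22/(-23)) = (10 - 12)*(-93) + (-63*1/29 - 22*(-1/23)) = -2*(-93) + (-63/29 + 22/23) = 186 - 811/667 = 123251/667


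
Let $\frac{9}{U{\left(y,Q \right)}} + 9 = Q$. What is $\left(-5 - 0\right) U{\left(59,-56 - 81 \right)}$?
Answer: $\frac{45}{146} \approx 0.30822$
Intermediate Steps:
$U{\left(y,Q \right)} = \frac{9}{-9 + Q}$
$\left(-5 - 0\right) U{\left(59,-56 - 81 \right)} = \left(-5 - 0\right) \frac{9}{-9 - 137} = \left(-5 + 0\right) \frac{9}{-9 - 137} = - 5 \frac{9}{-9 - 137} = - 5 \frac{9}{-146} = - 5 \cdot 9 \left(- \frac{1}{146}\right) = \left(-5\right) \left(- \frac{9}{146}\right) = \frac{45}{146}$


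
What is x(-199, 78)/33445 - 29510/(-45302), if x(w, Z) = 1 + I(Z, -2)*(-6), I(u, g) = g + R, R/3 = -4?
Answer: 99081262/151512539 ≈ 0.65395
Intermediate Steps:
R = -12 (R = 3*(-4) = -12)
I(u, g) = -12 + g (I(u, g) = g - 12 = -12 + g)
x(w, Z) = 85 (x(w, Z) = 1 + (-12 - 2)*(-6) = 1 - 14*(-6) = 1 + 84 = 85)
x(-199, 78)/33445 - 29510/(-45302) = 85/33445 - 29510/(-45302) = 85*(1/33445) - 29510*(-1/45302) = 17/6689 + 14755/22651 = 99081262/151512539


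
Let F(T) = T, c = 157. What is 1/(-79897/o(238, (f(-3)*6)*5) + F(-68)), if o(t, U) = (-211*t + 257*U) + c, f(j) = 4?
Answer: -19221/1227131 ≈ -0.015663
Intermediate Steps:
o(t, U) = 157 - 211*t + 257*U (o(t, U) = (-211*t + 257*U) + 157 = 157 - 211*t + 257*U)
1/(-79897/o(238, (f(-3)*6)*5) + F(-68)) = 1/(-79897/(157 - 211*238 + 257*((4*6)*5)) - 68) = 1/(-79897/(157 - 50218 + 257*(24*5)) - 68) = 1/(-79897/(157 - 50218 + 257*120) - 68) = 1/(-79897/(157 - 50218 + 30840) - 68) = 1/(-79897/(-19221) - 68) = 1/(-79897*(-1/19221) - 68) = 1/(79897/19221 - 68) = 1/(-1227131/19221) = -19221/1227131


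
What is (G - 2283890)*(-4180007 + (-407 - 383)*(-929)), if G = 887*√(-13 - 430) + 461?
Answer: 7868917826613 - 3056688039*I*√443 ≈ 7.8689e+12 - 6.4336e+10*I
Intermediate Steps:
G = 461 + 887*I*√443 (G = 887*√(-443) + 461 = 887*(I*√443) + 461 = 887*I*√443 + 461 = 461 + 887*I*√443 ≈ 461.0 + 18669.0*I)
(G - 2283890)*(-4180007 + (-407 - 383)*(-929)) = ((461 + 887*I*√443) - 2283890)*(-4180007 + (-407 - 383)*(-929)) = (-2283429 + 887*I*√443)*(-4180007 - 790*(-929)) = (-2283429 + 887*I*√443)*(-4180007 + 733910) = (-2283429 + 887*I*√443)*(-3446097) = 7868917826613 - 3056688039*I*√443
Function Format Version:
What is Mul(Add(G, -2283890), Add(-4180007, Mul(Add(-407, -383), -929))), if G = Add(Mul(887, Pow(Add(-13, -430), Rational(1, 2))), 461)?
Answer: Add(7868917826613, Mul(-3056688039, I, Pow(443, Rational(1, 2)))) ≈ Add(7.8689e+12, Mul(-6.4336e+10, I))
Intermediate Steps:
G = Add(461, Mul(887, I, Pow(443, Rational(1, 2)))) (G = Add(Mul(887, Pow(-443, Rational(1, 2))), 461) = Add(Mul(887, Mul(I, Pow(443, Rational(1, 2)))), 461) = Add(Mul(887, I, Pow(443, Rational(1, 2))), 461) = Add(461, Mul(887, I, Pow(443, Rational(1, 2)))) ≈ Add(461.00, Mul(18669., I)))
Mul(Add(G, -2283890), Add(-4180007, Mul(Add(-407, -383), -929))) = Mul(Add(Add(461, Mul(887, I, Pow(443, Rational(1, 2)))), -2283890), Add(-4180007, Mul(Add(-407, -383), -929))) = Mul(Add(-2283429, Mul(887, I, Pow(443, Rational(1, 2)))), Add(-4180007, Mul(-790, -929))) = Mul(Add(-2283429, Mul(887, I, Pow(443, Rational(1, 2)))), Add(-4180007, 733910)) = Mul(Add(-2283429, Mul(887, I, Pow(443, Rational(1, 2)))), -3446097) = Add(7868917826613, Mul(-3056688039, I, Pow(443, Rational(1, 2))))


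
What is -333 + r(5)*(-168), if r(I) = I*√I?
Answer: -333 - 840*√5 ≈ -2211.3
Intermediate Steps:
r(I) = I^(3/2)
-333 + r(5)*(-168) = -333 + 5^(3/2)*(-168) = -333 + (5*√5)*(-168) = -333 - 840*√5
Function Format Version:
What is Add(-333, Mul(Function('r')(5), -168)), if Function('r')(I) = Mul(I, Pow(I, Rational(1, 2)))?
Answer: Add(-333, Mul(-840, Pow(5, Rational(1, 2)))) ≈ -2211.3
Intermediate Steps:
Function('r')(I) = Pow(I, Rational(3, 2))
Add(-333, Mul(Function('r')(5), -168)) = Add(-333, Mul(Pow(5, Rational(3, 2)), -168)) = Add(-333, Mul(Mul(5, Pow(5, Rational(1, 2))), -168)) = Add(-333, Mul(-840, Pow(5, Rational(1, 2))))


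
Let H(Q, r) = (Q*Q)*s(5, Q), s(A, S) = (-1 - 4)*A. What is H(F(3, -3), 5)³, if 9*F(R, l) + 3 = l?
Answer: -1000000/729 ≈ -1371.7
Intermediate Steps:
s(A, S) = -5*A
F(R, l) = -⅓ + l/9
H(Q, r) = -25*Q² (H(Q, r) = (Q*Q)*(-5*5) = Q²*(-25) = -25*Q²)
H(F(3, -3), 5)³ = (-25*(-⅓ + (⅑)*(-3))²)³ = (-25*(-⅓ - ⅓)²)³ = (-25*(-⅔)²)³ = (-25*4/9)³ = (-100/9)³ = -1000000/729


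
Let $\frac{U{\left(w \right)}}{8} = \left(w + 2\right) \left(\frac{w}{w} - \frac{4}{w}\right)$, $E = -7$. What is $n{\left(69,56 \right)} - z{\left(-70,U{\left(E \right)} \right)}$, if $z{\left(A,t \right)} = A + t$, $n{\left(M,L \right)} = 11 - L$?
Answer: $\frac{615}{7} \approx 87.857$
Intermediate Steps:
$U{\left(w \right)} = 8 \left(1 - \frac{4}{w}\right) \left(2 + w\right)$ ($U{\left(w \right)} = 8 \left(w + 2\right) \left(\frac{w}{w} - \frac{4}{w}\right) = 8 \left(2 + w\right) \left(1 - \frac{4}{w}\right) = 8 \left(1 - \frac{4}{w}\right) \left(2 + w\right)$)
$n{\left(69,56 \right)} - z{\left(-70,U{\left(E \right)} \right)} = \left(11 - 56\right) - \left(-70 - \left(72 - \frac{64}{7}\right)\right) = \left(11 - 56\right) - \left(-70 - \frac{440}{7}\right) = -45 - \left(-70 - \frac{440}{7}\right) = -45 - - \frac{930}{7} = -45 + \frac{930}{7} = \frac{615}{7}$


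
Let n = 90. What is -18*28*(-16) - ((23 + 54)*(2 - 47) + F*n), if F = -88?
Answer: 19449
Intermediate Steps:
-18*28*(-16) - ((23 + 54)*(2 - 47) + F*n) = -18*28*(-16) - ((23 + 54)*(2 - 47) - 88*90) = -504*(-16) - (77*(-45) - 7920) = 8064 - (-3465 - 7920) = 8064 - 1*(-11385) = 8064 + 11385 = 19449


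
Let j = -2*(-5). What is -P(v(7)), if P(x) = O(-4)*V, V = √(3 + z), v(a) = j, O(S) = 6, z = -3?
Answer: 0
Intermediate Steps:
j = 10
v(a) = 10
V = 0 (V = √(3 - 3) = √0 = 0)
P(x) = 0 (P(x) = 6*0 = 0)
-P(v(7)) = -1*0 = 0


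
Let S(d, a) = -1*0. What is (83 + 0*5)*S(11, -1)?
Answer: 0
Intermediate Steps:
S(d, a) = 0
(83 + 0*5)*S(11, -1) = (83 + 0*5)*0 = (83 + 0)*0 = 83*0 = 0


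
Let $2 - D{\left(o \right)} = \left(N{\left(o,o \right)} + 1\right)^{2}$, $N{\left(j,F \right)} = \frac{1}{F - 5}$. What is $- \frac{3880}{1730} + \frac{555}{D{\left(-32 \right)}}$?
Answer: $\frac{130885039}{249466} \approx 524.66$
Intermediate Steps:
$N{\left(j,F \right)} = \frac{1}{-5 + F}$
$D{\left(o \right)} = 2 - \left(1 + \frac{1}{-5 + o}\right)^{2}$ ($D{\left(o \right)} = 2 - \left(\frac{1}{-5 + o} + 1\right)^{2} = 2 - \left(1 + \frac{1}{-5 + o}\right)^{2}$)
$- \frac{3880}{1730} + \frac{555}{D{\left(-32 \right)}} = - \frac{3880}{1730} + \frac{555}{2 - \frac{\left(-4 - 32\right)^{2}}{\left(-5 - 32\right)^{2}}} = \left(-3880\right) \frac{1}{1730} + \frac{555}{2 - \frac{\left(-36\right)^{2}}{1369}} = - \frac{388}{173} + \frac{555}{2 - \frac{1}{1369} \cdot 1296} = - \frac{388}{173} + \frac{555}{2 - \frac{1296}{1369}} = - \frac{388}{173} + \frac{555}{\frac{1442}{1369}} = - \frac{388}{173} + 555 \cdot \frac{1369}{1442} = - \frac{388}{173} + \frac{759795}{1442} = \frac{130885039}{249466}$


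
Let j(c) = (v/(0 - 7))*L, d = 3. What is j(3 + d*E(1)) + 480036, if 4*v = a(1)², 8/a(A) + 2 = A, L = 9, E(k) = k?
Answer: 3360108/7 ≈ 4.8002e+5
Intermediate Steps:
a(A) = 8/(-2 + A)
v = 16 (v = (8/(-2 + 1))²/4 = (8/(-1))²/4 = (8*(-1))²/4 = (¼)*(-8)² = (¼)*64 = 16)
j(c) = -144/7 (j(c) = (16/(0 - 7))*9 = (16/(-7))*9 = -⅐*16*9 = -16/7*9 = -144/7)
j(3 + d*E(1)) + 480036 = -144/7 + 480036 = 3360108/7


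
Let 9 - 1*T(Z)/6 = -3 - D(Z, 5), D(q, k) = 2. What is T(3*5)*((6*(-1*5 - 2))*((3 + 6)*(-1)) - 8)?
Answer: 31080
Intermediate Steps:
T(Z) = 84 (T(Z) = 54 - 6*(-3 - 1*2) = 54 - 6*(-3 - 2) = 54 - 6*(-5) = 54 + 30 = 84)
T(3*5)*((6*(-1*5 - 2))*((3 + 6)*(-1)) - 8) = 84*((6*(-1*5 - 2))*((3 + 6)*(-1)) - 8) = 84*((6*(-5 - 2))*(9*(-1)) - 8) = 84*((6*(-7))*(-9) - 8) = 84*(-42*(-9) - 8) = 84*(378 - 8) = 84*370 = 31080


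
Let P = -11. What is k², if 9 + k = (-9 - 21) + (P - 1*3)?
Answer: 2809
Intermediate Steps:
k = -53 (k = -9 + ((-9 - 21) + (-11 - 1*3)) = -9 + (-30 + (-11 - 3)) = -9 + (-30 - 14) = -9 - 44 = -53)
k² = (-53)² = 2809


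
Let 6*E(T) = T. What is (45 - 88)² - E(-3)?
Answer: 3699/2 ≈ 1849.5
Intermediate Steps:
E(T) = T/6
(45 - 88)² - E(-3) = (45 - 88)² - (-3)/6 = (-43)² - 1*(-½) = 1849 + ½ = 3699/2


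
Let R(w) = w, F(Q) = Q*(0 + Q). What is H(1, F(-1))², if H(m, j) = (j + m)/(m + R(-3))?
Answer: 1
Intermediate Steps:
F(Q) = Q² (F(Q) = Q*Q = Q²)
H(m, j) = (j + m)/(-3 + m) (H(m, j) = (j + m)/(m - 3) = (j + m)/(-3 + m))
H(1, F(-1))² = (((-1)² + 1)/(-3 + 1))² = ((1 + 1)/(-2))² = (-½*2)² = (-1)² = 1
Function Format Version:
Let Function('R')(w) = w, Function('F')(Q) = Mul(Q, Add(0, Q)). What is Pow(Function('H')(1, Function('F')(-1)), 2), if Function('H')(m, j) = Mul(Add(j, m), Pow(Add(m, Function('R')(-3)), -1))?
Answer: 1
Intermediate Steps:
Function('F')(Q) = Pow(Q, 2) (Function('F')(Q) = Mul(Q, Q) = Pow(Q, 2))
Function('H')(m, j) = Mul(Pow(Add(-3, m), -1), Add(j, m)) (Function('H')(m, j) = Mul(Add(j, m), Pow(Add(m, -3), -1)) = Mul(Add(j, m), Pow(Add(-3, m), -1)) = Mul(Pow(Add(-3, m), -1), Add(j, m)))
Pow(Function('H')(1, Function('F')(-1)), 2) = Pow(Mul(Pow(Add(-3, 1), -1), Add(Pow(-1, 2), 1)), 2) = Pow(Mul(Pow(-2, -1), Add(1, 1)), 2) = Pow(Mul(Rational(-1, 2), 2), 2) = Pow(-1, 2) = 1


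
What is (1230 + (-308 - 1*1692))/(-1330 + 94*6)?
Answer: 385/383 ≈ 1.0052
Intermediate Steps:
(1230 + (-308 - 1*1692))/(-1330 + 94*6) = (1230 + (-308 - 1692))/(-1330 + 564) = (1230 - 2000)/(-766) = -770*(-1/766) = 385/383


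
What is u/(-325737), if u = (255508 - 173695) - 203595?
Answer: 40594/108579 ≈ 0.37387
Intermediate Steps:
u = -121782 (u = 81813 - 203595 = -121782)
u/(-325737) = -121782/(-325737) = -121782*(-1/325737) = 40594/108579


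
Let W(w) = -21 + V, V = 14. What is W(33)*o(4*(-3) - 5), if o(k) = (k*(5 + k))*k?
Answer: 24276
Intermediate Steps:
W(w) = -7 (W(w) = -21 + 14 = -7)
o(k) = k**2*(5 + k)
W(33)*o(4*(-3) - 5) = -7*(4*(-3) - 5)**2*(5 + (4*(-3) - 5)) = -7*(-12 - 5)**2*(5 + (-12 - 5)) = -7*(-17)**2*(5 - 17) = -2023*(-12) = -7*(-3468) = 24276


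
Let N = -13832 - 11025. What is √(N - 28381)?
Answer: I*√53238 ≈ 230.73*I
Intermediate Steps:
N = -24857
√(N - 28381) = √(-24857 - 28381) = √(-53238) = I*√53238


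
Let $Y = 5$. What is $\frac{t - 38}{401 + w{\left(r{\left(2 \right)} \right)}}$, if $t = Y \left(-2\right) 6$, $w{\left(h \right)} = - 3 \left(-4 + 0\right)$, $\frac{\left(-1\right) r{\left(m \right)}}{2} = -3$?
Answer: $- \frac{14}{59} \approx -0.23729$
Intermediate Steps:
$r{\left(m \right)} = 6$ ($r{\left(m \right)} = \left(-2\right) \left(-3\right) = 6$)
$w{\left(h \right)} = 12$ ($w{\left(h \right)} = \left(-3\right) \left(-4\right) = 12$)
$t = -60$ ($t = 5 \left(-2\right) 6 = \left(-10\right) 6 = -60$)
$\frac{t - 38}{401 + w{\left(r{\left(2 \right)} \right)}} = \frac{-60 - 38}{401 + 12} = - \frac{98}{413} = \left(-98\right) \frac{1}{413} = - \frac{14}{59}$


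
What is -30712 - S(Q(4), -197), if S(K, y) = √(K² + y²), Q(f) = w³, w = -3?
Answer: -30712 - √39538 ≈ -30911.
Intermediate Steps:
Q(f) = -27 (Q(f) = (-3)³ = -27)
-30712 - S(Q(4), -197) = -30712 - √((-27)² + (-197)²) = -30712 - √(729 + 38809) = -30712 - √39538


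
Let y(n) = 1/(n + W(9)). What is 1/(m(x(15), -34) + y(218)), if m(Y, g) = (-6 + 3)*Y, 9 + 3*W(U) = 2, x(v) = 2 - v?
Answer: 647/25236 ≈ 0.025638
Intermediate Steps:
W(U) = -7/3 (W(U) = -3 + (⅓)*2 = -3 + ⅔ = -7/3)
y(n) = 1/(-7/3 + n) (y(n) = 1/(n - 7/3) = 1/(-7/3 + n))
m(Y, g) = -3*Y
1/(m(x(15), -34) + y(218)) = 1/(-3*(2 - 1*15) + 3/(-7 + 3*218)) = 1/(-3*(2 - 15) + 3/(-7 + 654)) = 1/(-3*(-13) + 3/647) = 1/(39 + 3*(1/647)) = 1/(39 + 3/647) = 1/(25236/647) = 647/25236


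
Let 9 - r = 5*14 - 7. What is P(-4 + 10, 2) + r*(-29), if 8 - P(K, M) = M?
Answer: 1572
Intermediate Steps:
P(K, M) = 8 - M
r = -54 (r = 9 - (5*14 - 7) = 9 - (70 - 7) = 9 - 1*63 = 9 - 63 = -54)
P(-4 + 10, 2) + r*(-29) = (8 - 1*2) - 54*(-29) = (8 - 2) + 1566 = 6 + 1566 = 1572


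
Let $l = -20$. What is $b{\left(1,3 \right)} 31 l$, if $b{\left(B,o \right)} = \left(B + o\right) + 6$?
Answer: $-6200$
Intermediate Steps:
$b{\left(B,o \right)} = 6 + B + o$
$b{\left(1,3 \right)} 31 l = \left(6 + 1 + 3\right) 31 \left(-20\right) = 10 \cdot 31 \left(-20\right) = 310 \left(-20\right) = -6200$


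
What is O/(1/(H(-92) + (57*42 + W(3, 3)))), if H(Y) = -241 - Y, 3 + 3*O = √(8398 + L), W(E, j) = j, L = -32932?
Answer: -2248 + 2248*I*√2726 ≈ -2248.0 + 1.1737e+5*I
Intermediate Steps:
O = -1 + I*√2726 (O = -1 + √(8398 - 32932)/3 = -1 + √(-24534)/3 = -1 + (3*I*√2726)/3 = -1 + I*√2726 ≈ -1.0 + 52.211*I)
O/(1/(H(-92) + (57*42 + W(3, 3)))) = (-1 + I*√2726)/(1/((-241 - 1*(-92)) + (57*42 + 3))) = (-1 + I*√2726)/(1/((-241 + 92) + (2394 + 3))) = (-1 + I*√2726)/(1/(-149 + 2397)) = (-1 + I*√2726)/(1/2248) = (-1 + I*√2726)*2248 = -2248 + 2248*I*√2726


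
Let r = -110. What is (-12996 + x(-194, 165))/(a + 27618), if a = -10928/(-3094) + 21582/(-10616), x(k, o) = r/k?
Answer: -10351033552132/21999294780091 ≈ -0.47052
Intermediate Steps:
x(k, o) = -110/k
a = 12309235/8211476 (a = -10928*(-1/3094) + 21582*(-1/10616) = 5464/1547 - 10791/5308 = 12309235/8211476 ≈ 1.4990)
(-12996 + x(-194, 165))/(a + 27618) = (-12996 - 110/(-194))/(12309235/8211476 + 27618) = (-12996 - 110*(-1/194))/(226796853403/8211476) = (-12996 + 55/97)*(8211476/226796853403) = -1260557/97*8211476/226796853403 = -10351033552132/21999294780091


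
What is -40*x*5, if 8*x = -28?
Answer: 700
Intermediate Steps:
x = -7/2 (x = (⅛)*(-28) = -7/2 ≈ -3.5000)
-40*x*5 = -40*(-7/2)*5 = 140*5 = 700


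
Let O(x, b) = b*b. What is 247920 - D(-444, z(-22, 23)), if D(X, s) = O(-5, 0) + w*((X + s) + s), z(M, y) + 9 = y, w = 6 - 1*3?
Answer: 249168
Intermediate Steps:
w = 3 (w = 6 - 3 = 3)
z(M, y) = -9 + y
O(x, b) = b²
D(X, s) = 3*X + 6*s (D(X, s) = 0² + 3*((X + s) + s) = 0 + 3*(X + 2*s) = 0 + (3*X + 6*s) = 3*X + 6*s)
247920 - D(-444, z(-22, 23)) = 247920 - (3*(-444) + 6*(-9 + 23)) = 247920 - (-1332 + 6*14) = 247920 - (-1332 + 84) = 247920 - 1*(-1248) = 247920 + 1248 = 249168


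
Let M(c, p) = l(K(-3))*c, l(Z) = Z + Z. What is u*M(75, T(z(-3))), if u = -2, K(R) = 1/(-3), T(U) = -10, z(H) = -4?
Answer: 100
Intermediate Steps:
K(R) = -1/3
l(Z) = 2*Z
M(c, p) = -2*c/3 (M(c, p) = (2*(-1/3))*c = -2*c/3)
u*M(75, T(z(-3))) = -(-4)*75/3 = -2*(-50) = 100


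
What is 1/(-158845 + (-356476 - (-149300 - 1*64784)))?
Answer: -1/301237 ≈ -3.3196e-6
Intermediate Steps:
1/(-158845 + (-356476 - (-149300 - 1*64784))) = 1/(-158845 + (-356476 - (-149300 - 64784))) = 1/(-158845 + (-356476 - 1*(-214084))) = 1/(-158845 + (-356476 + 214084)) = 1/(-158845 - 142392) = 1/(-301237) = -1/301237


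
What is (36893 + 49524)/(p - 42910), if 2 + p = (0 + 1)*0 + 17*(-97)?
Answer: -86417/44561 ≈ -1.9393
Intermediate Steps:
p = -1651 (p = -2 + ((0 + 1)*0 + 17*(-97)) = -2 + (1*0 - 1649) = -2 + (0 - 1649) = -2 - 1649 = -1651)
(36893 + 49524)/(p - 42910) = (36893 + 49524)/(-1651 - 42910) = 86417/(-44561) = 86417*(-1/44561) = -86417/44561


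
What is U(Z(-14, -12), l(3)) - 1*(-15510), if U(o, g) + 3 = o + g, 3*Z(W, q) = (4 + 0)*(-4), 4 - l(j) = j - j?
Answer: 46517/3 ≈ 15506.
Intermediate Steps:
l(j) = 4 (l(j) = 4 - (j - j) = 4 - 1*0 = 4 + 0 = 4)
Z(W, q) = -16/3 (Z(W, q) = ((4 + 0)*(-4))/3 = (4*(-4))/3 = (⅓)*(-16) = -16/3)
U(o, g) = -3 + g + o (U(o, g) = -3 + (o + g) = -3 + (g + o) = -3 + g + o)
U(Z(-14, -12), l(3)) - 1*(-15510) = (-3 + 4 - 16/3) - 1*(-15510) = -13/3 + 15510 = 46517/3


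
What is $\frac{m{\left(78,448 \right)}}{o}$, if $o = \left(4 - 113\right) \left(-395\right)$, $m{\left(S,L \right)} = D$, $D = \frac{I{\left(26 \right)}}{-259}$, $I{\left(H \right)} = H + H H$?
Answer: $- \frac{702}{11151245} \approx -6.2953 \cdot 10^{-5}$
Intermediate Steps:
$I{\left(H \right)} = H + H^{2}$
$D = - \frac{702}{259}$ ($D = \frac{26 \left(1 + 26\right)}{-259} = 26 \cdot 27 \left(- \frac{1}{259}\right) = 702 \left(- \frac{1}{259}\right) = - \frac{702}{259} \approx -2.7104$)
$m{\left(S,L \right)} = - \frac{702}{259}$
$o = 43055$ ($o = \left(-109\right) \left(-395\right) = 43055$)
$\frac{m{\left(78,448 \right)}}{o} = - \frac{702}{259 \cdot 43055} = \left(- \frac{702}{259}\right) \frac{1}{43055} = - \frac{702}{11151245}$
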